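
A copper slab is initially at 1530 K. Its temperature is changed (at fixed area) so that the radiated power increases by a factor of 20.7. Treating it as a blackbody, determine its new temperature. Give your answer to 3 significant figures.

T₂ ≈ 3.26×10³ K

P ∝ T⁴, so T₂/T₁ = (P₂/P₁)^(1/4) = (20.7)^(1/4) = 2.13301.
T₂ = 1530 × 2.13301 = 3.26×10³ K.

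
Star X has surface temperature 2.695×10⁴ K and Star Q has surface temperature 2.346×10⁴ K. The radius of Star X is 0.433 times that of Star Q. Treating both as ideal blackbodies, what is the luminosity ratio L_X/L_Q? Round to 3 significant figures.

L ∝ R²T⁴, so L_X/L_Q = (R_X/R_Q)²(T_X/T_Q)⁴ = (0.433)² × (2.695×10⁴/2.346×10⁴)⁴ = 0.187489 × 1.74150 = 0.327.

L_X/L_Q ≈ 0.327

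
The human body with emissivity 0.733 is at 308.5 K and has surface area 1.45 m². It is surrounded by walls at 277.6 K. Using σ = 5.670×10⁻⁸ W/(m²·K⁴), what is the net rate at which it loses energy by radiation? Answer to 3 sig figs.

Net loss ≈ 188 W

Area A = 1.45 m².
Net radiated power P_net = εσA(T⁴ − T₀⁴) = 0.733×5.670×10⁻⁸×1.45×(308.5⁴ − 277.6⁴).
T⁴ − T₀⁴ = 9.05776×10⁹ − 5.93851×10⁹ = 3.11925×10⁹ K⁴, so P_net = 188 W.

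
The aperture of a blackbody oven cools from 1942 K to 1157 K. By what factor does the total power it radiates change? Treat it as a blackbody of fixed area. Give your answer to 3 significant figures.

P ∝ T⁴, so P₂/P₁ = (T₂/T₁)⁴ = (1157/1942)⁴ = (0.595778)⁴ = 0.126.

P₂/P₁ ≈ 0.126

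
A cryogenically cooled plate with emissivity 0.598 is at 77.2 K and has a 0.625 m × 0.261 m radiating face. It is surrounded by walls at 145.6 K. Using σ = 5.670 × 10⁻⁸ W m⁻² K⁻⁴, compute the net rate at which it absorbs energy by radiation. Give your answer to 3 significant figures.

Area A = 0.625 × 0.261 = 0.163125 m².
Net radiated power P_net = εσA(T⁴ − T₀⁴) = 0.598×5.670×10⁻⁸×0.163125×(77.2⁴ − 145.6⁴).
T⁴ − T₀⁴ = 3.55197×10⁷ − 4.49413×10⁸ = -4.13893×10⁸ K⁴, so P_net = -2.29 W — negative, meaning a net gain of 2.29 W.

Net gain ≈ 2.29 W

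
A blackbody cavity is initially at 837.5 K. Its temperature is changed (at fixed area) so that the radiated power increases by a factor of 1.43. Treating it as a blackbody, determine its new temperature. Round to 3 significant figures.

P ∝ T⁴, so T₂/T₁ = (P₂/P₁)^(1/4) = (1.43)^(1/4) = 1.09354.
T₂ = 837.5 × 1.09354 = 916 K.

T₂ ≈ 916 K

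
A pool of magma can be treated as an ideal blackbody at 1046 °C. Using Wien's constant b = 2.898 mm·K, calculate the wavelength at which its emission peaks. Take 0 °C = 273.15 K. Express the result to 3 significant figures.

T = 1046 °C + 273.15 = 1319.15 K.
Wien's displacement law: λ_max = b/T = (2.898×10⁻³ m·K)/(1319.15 K) = 2.197×10⁻⁶ m.
That is 2.20×10³ nm, in the infrared range.

λ_max ≈ 2.20×10³ nm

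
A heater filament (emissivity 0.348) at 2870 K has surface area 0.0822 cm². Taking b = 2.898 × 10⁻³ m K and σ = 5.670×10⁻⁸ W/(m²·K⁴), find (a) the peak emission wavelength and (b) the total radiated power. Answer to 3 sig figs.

λ_max ≈ 1.01 μm; P ≈ 11.0 W

(a) λ_max = b/T = 2.898×10⁻³/2870 = 1.010×10⁻⁶ m = 1.01 μm.
Area A = 0.0822 cm² = 8.22×10⁻⁶ m².
(b) P = εσAT⁴ = 0.348×5.670×10⁻⁸×8.22×10⁻⁶×(2870)⁴ = 11.0 W.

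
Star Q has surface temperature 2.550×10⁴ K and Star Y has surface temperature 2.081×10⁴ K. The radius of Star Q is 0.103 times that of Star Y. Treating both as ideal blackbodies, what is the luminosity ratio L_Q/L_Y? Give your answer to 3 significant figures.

L_Q/L_Y ≈ 0.0239

L ∝ R²T⁴, so L_Q/L_Y = (R_Q/R_Y)²(T_Q/T_Y)⁴ = (0.103)² × (2.550×10⁴/2.081×10⁴)⁴ = 0.010609 × 2.25462 = 0.0239.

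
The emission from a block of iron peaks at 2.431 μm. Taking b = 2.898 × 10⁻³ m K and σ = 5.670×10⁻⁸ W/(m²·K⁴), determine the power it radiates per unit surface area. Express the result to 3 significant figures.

Wien's law: T = b/λ_max = 2.898×10⁻³/2.431×10⁻⁶ = 1192.10 K.
Then I = σT⁴ = 5.670×10⁻⁸×(1192.10)⁴ = 1.15×10⁵ W/m².

I ≈ 1.15×10⁵ W/m²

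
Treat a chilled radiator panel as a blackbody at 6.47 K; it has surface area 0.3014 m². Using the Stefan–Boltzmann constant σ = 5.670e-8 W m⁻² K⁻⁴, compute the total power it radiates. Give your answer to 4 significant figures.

P ≈ 2.995×10⁻⁵ W

Area A = 0.3014 m².
P = σAT⁴ = 5.670×10⁻⁸ × 0.3014 × (6.47)⁴ = 2.995×10⁻⁵ W.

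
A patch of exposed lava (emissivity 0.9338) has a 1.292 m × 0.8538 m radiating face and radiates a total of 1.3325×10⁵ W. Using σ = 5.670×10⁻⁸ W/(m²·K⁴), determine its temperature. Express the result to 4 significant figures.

T ≈ 1229 K

Area A = 1.292 × 0.8538 = 1.10311 m².
P = εσAT⁴ ⇒ T = (P/(εσA))^(1/4) = (1.3325×10⁵/(0.9338×5.670×10⁻⁸×1.10311))^(1/4) = 1229 K.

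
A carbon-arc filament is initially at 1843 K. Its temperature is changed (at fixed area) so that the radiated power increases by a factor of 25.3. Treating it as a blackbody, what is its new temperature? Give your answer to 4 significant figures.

P ∝ T⁴, so T₂/T₁ = (P₂/P₁)^(1/4) = (25.3)^(1/4) = 2.24275.
T₂ = 1843 × 2.24275 = 4133 K.

T₂ ≈ 4133 K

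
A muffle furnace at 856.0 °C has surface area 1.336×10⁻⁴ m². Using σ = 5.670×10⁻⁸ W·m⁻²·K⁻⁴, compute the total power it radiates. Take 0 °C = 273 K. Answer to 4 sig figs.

P ≈ 12.31 W

T = 856.0 °C + 273 = 1129.0 K.
Area A = 1.336×10⁻⁴ m².
P = σAT⁴ = 5.670×10⁻⁸ × 1.336×10⁻⁴ × (1129.0)⁴ = 12.31 W.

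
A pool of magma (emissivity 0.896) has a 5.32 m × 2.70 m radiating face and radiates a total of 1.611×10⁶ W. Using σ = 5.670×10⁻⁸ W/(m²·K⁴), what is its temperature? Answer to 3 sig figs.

Area A = 5.32 × 2.70 = 14.364 m².
P = εσAT⁴ ⇒ T = (P/(εσA))^(1/4) = (1.611×10⁶/(0.896×5.670×10⁻⁸×14.364))^(1/4) = 1.22×10³ K.

T ≈ 1.22×10³ K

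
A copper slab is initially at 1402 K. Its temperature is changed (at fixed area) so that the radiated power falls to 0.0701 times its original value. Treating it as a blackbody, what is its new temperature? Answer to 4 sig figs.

P ∝ T⁴, so T₂/T₁ = (P₂/P₁)^(1/4) = (0.0701)^(1/4) = 0.514552.
T₂ = 1402 × 0.514552 = 721.4 K.

T₂ ≈ 721.4 K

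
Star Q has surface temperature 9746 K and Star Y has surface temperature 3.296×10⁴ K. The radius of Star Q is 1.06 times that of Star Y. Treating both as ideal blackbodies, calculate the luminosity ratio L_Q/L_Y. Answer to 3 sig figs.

L_Q/L_Y ≈ 8.59×10⁻³

L ∝ R²T⁴, so L_Q/L_Y = (R_Q/R_Y)²(T_Q/T_Y)⁴ = (1.06)² × (9746/3.296×10⁴)⁴ = 1.1236 × 7.64464×10⁻³ = 8.59×10⁻³.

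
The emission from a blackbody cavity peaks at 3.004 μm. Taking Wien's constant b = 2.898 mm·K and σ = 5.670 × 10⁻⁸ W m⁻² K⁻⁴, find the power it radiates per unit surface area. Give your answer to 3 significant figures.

I ≈ 4.91×10⁴ W/m²

Wien's law: T = b/λ_max = 2.898×10⁻³/3.004×10⁻⁶ = 964.714 K.
Then I = σT⁴ = 5.670×10⁻⁸×(964.714)⁴ = 4.91×10⁴ W/m².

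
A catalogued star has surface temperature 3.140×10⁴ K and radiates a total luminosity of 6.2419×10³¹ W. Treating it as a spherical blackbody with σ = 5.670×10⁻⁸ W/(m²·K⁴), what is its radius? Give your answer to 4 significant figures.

R ≈ 9.493×10⁹ m

L = 4πR²σT⁴ ⇒ R = √(L/(4πσT⁴)).
σT⁴ = 5.51190×10¹⁰ W/m², so R = √(6.2419×10³¹/(4π×5.51190×10¹⁰)) = 9.493×10⁹ m.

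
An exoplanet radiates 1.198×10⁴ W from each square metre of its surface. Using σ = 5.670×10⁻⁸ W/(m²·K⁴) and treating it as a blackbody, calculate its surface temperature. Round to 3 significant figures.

I = σT⁴, so T = (I/σ)^(1/4) = (1.198×10⁴/(5.670×10⁻⁸))^(1/4) = 678 K.

T ≈ 678 K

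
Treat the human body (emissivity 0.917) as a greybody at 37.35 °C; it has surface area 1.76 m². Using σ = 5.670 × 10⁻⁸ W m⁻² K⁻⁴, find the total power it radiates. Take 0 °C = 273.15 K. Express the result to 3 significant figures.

P ≈ 851 W

T = 37.35 °C + 273.15 = 310.50 K.
Area A = 1.76 m².
P = εσAT⁴ = 0.917 × 5.670×10⁻⁸ × 1.76 × (310.50)⁴ = 851 W.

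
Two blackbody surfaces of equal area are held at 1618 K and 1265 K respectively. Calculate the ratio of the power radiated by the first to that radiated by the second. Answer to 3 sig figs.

With equal areas, P₁/P₂ = (T₁/T₂)⁴ = (1618/1265)⁴ = 2.68.

P₁/P₂ ≈ 2.68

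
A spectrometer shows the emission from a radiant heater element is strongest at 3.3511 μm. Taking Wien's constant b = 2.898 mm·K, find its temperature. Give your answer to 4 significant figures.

T ≈ 864.8 K

Wien's law gives T = b/λ_max = (2.898×10⁻³ m·K)/(3.3511×10⁻⁶ m) = 864.8 K.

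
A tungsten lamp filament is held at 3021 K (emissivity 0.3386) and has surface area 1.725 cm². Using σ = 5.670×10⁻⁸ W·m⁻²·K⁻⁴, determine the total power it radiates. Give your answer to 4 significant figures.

Area A = 1.725 cm² = 1.725×10⁻⁴ m².
P = εσAT⁴ = 0.3386 × 5.670×10⁻⁸ × 1.725×10⁻⁴ × (3021)⁴ = 275.8 W.

P ≈ 275.8 W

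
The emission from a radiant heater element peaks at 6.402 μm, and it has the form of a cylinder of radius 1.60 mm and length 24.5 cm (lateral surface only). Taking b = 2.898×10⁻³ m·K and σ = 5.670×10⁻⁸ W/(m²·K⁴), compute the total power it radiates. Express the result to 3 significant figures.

P ≈ 5.86 W

Wien's law: T = b/λ_max = 2.898×10⁻³/6.402×10⁻⁶ = 452.671 K.
Lateral area A = 2πrL = 2π×1.60×10⁻³×0.245 = 2.46301×10⁻³ m².
Then P = σAT⁴ = 5.670×10⁻⁸×2.46301×10⁻³×(452.671)⁴ = 5.86 W.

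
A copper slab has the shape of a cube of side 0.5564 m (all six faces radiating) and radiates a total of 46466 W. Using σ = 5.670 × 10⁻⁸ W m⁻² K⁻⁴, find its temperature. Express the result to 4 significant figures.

T ≈ 815.0 K

Area A = 6s² = 6×(0.5564 m)² = 1.85749 m².
P = σAT⁴ ⇒ T = (P/(σA))^(1/4) = (46466/(5.670×10⁻⁸×1.85749))^(1/4) = 815.0 K.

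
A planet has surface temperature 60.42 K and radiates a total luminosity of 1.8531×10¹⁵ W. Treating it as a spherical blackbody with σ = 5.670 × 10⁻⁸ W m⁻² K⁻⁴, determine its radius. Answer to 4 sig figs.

L = 4πR²σT⁴ ⇒ R = √(L/(4πσT⁴)).
σT⁴ = 0.755624 W/m², so R = √(1.8531×10¹⁵/(4π×0.755624)) = 1.397×10⁷ m.

R ≈ 1.397×10⁷ m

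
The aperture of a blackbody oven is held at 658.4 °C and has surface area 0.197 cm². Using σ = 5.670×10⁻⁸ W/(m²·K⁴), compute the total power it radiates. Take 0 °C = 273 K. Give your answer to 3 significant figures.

T = 658.4 °C + 273 = 931.4 K.
Area A = 0.197 cm² = 1.97×10⁻⁵ m².
P = σAT⁴ = 5.670×10⁻⁸ × 1.97×10⁻⁵ × (931.4)⁴ = 0.841 W.

P ≈ 0.841 W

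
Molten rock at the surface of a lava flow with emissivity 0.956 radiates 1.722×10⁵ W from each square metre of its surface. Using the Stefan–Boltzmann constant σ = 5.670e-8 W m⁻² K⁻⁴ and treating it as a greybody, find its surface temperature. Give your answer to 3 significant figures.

T ≈ 1.34×10³ K

I = εσT⁴, so T = (I/εσ)^(1/4) = (1.722×10⁵/(0.956×5.670×10⁻⁸))^(1/4) = 1.34×10³ K.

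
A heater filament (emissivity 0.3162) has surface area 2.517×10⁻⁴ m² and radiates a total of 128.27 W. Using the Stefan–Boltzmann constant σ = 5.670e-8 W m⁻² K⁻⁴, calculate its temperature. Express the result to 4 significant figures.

Area A = 2.517×10⁻⁴ m².
P = εσAT⁴ ⇒ T = (P/(εσA))^(1/4) = (128.27/(0.3162×5.670×10⁻⁸×2.517×10⁻⁴))^(1/4) = 2309 K.

T ≈ 2309 K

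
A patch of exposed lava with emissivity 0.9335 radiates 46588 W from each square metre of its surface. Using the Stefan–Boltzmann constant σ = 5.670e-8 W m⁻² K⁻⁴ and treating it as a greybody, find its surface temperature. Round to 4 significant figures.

T ≈ 968.6 K

I = εσT⁴, so T = (I/εσ)^(1/4) = (46588/(0.9335×5.670×10⁻⁸))^(1/4) = 968.6 K.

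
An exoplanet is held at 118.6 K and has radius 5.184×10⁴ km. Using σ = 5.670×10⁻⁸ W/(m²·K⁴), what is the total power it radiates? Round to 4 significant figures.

Surface area A = 4πR² = 4π(5.184×10⁷ m)² = 3.37707×10¹⁶ m².
P = σAT⁴ = 5.670×10⁻⁸ × 3.37707×10¹⁶ × (118.6)⁴ = 3.788×10¹⁷ W.

P ≈ 3.788×10¹⁷ W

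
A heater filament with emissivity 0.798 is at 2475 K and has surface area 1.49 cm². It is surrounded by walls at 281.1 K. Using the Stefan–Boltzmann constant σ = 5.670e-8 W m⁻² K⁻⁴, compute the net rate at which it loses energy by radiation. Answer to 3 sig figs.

Net loss ≈ 253 W

Area A = 1.49 cm² = 1.49×10⁻⁴ m².
Net radiated power P_net = εσA(T⁴ − T₀⁴) = 0.798×5.670×10⁻⁸×1.49×10⁻⁴×(2475⁴ − 281.1⁴).
T⁴ − T₀⁴ = 3.75233×10¹³ − 6.24372×10⁹ = 3.75171×10¹³ K⁴, so P_net = 253 W.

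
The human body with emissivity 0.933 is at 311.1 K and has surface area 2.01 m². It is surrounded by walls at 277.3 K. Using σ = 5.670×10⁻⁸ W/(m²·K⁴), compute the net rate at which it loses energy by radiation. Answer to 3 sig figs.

Net loss ≈ 367 W

Area A = 2.01 m².
Net radiated power P_net = εσA(T⁴ − T₀⁴) = 0.933×5.670×10⁻⁸×2.01×(311.1⁴ − 277.3⁴).
T⁴ − T₀⁴ = 9.36699×10⁹ − 5.91289×10⁹ = 3.45410×10⁹ K⁴, so P_net = 367 W.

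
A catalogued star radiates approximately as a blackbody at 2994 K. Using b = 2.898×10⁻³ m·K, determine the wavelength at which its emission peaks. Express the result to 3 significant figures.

Wien's displacement law: λ_max = b/T = (2.898×10⁻³ m·K)/(2994 K) = 9.679×10⁻⁷ m.
That is 0.968 μm, in the infrared range.

λ_max ≈ 0.968 μm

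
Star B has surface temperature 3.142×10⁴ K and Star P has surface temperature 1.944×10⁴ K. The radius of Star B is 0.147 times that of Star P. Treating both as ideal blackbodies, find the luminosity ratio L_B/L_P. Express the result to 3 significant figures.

L_B/L_P ≈ 0.147

L ∝ R²T⁴, so L_B/L_P = (R_B/R_P)²(T_B/T_P)⁴ = (0.147)² × (3.142×10⁴/1.944×10⁴)⁴ = 0.021609 × 6.82401 = 0.147.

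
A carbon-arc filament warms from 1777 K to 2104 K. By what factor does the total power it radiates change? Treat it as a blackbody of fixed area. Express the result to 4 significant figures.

P₂/P₁ ≈ 1.965

P ∝ T⁴, so P₂/P₁ = (T₂/T₁)⁴ = (2104/1777)⁴ = (1.18402)⁴ = 1.965.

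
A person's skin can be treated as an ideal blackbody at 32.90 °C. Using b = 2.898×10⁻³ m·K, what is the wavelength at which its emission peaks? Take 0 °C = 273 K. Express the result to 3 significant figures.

λ_max ≈ 9.47 μm

T = 32.90 °C + 273 = 305.90 K.
Wien's displacement law: λ_max = b/T = (2.898×10⁻³ m·K)/(305.90 K) = 9.474×10⁻⁶ m.
That is 9.47 μm, in the infrared range.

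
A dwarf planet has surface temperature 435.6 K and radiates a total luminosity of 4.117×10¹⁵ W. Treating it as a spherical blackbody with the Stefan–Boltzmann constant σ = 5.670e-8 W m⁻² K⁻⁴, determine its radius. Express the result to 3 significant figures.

R ≈ 4.01×10⁵ m

L = 4πR²σT⁴ ⇒ R = √(L/(4πσT⁴)).
σT⁴ = 2041.43 W/m², so R = √(4.117×10¹⁵/(4π×2041.43)) = 4.01×10⁵ m.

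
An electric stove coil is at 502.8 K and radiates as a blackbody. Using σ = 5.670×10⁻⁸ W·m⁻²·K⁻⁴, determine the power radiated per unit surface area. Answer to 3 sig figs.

I ≈ 3.62×10³ W/m²

Stefan–Boltzmann: I = σT⁴ = 5.670×10⁻⁸ × (502.8)⁴ = 3.62×10³ W/m².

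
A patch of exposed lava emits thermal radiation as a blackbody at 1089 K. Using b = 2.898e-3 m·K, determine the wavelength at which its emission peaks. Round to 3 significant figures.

Wien's displacement law: λ_max = b/T = (2.898×10⁻³ m·K)/(1089 K) = 2.661×10⁻⁶ m.
That is 2.66 μm, in the infrared range.

λ_max ≈ 2.66 μm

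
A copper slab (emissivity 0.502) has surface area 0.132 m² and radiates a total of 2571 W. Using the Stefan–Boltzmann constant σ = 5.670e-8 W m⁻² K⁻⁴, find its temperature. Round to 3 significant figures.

Area A = 0.132 m².
P = εσAT⁴ ⇒ T = (P/(εσA))^(1/4) = (2571/(0.502×5.670×10⁻⁸×0.132))^(1/4) = 910 K.

T ≈ 910 K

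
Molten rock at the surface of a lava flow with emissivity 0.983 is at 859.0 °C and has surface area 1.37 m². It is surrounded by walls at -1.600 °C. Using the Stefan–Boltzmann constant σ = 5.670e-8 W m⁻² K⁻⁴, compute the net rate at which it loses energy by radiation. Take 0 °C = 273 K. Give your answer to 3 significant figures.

T = 859.0 °C + 273 = 1132.0 K.
Surroundings: T = -1.600 °C + 273 = 271.400 K.
Area A = 1.37 m².
Net radiated power P_net = εσA(T⁴ − T₀⁴) = 0.983×5.670×10⁻⁸×1.37×(1132.0⁴ − 271.400⁴).
T⁴ − T₀⁴ = 1.64205×10¹² − 5.42550×10⁹ = 1.63662×10¹² K⁴, so P_net = 1.25×10⁵ W.

Net loss ≈ 1.25×10⁵ W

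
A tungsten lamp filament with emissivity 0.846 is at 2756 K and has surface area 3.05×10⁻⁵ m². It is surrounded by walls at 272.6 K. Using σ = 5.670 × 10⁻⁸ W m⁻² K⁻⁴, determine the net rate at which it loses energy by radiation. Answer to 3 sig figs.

Net loss ≈ 84.4 W

Area A = 3.05×10⁻⁵ m².
Net radiated power P_net = εσA(T⁴ − T₀⁴) = 0.846×5.670×10⁻⁸×3.05×10⁻⁵×(2756⁴ − 272.6⁴).
T⁴ − T₀⁴ = 5.76922×10¹³ − 5.52209×10⁹ = 5.76867×10¹³ K⁴, so P_net = 84.4 W.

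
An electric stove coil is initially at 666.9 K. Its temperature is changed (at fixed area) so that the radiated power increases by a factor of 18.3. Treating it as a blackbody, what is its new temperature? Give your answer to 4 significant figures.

P ∝ T⁴, so T₂/T₁ = (P₂/P₁)^(1/4) = (18.3)^(1/4) = 2.06830.
T₂ = 666.9 × 2.06830 = 1379 K.

T₂ ≈ 1379 K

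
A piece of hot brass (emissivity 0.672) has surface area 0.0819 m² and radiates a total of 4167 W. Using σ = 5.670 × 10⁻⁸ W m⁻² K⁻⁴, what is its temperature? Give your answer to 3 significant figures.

Area A = 0.0819 m².
P = εσAT⁴ ⇒ T = (P/(εσA))^(1/4) = (4167/(0.672×5.670×10⁻⁸×0.0819))^(1/4) = 1.07×10³ K.

T ≈ 1.07×10³ K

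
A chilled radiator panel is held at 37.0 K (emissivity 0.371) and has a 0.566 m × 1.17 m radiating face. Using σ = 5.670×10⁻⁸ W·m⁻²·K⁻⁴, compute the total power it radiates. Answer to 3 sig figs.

Area A = 0.566 × 1.17 = 0.66222 m².
P = εσAT⁴ = 0.371 × 5.670×10⁻⁸ × 0.66222 × (37.0)⁴ = 0.0261 W.

P ≈ 0.0261 W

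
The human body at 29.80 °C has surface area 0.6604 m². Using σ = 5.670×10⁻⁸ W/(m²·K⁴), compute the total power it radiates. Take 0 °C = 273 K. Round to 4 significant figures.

T = 29.80 °C + 273 = 302.80 K.
Area A = 0.6604 m².
P = σAT⁴ = 5.670×10⁻⁸ × 0.6604 × (302.80)⁴ = 314.8 W.

P ≈ 314.8 W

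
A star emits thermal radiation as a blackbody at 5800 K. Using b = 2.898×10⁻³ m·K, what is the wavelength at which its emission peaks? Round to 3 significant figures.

Wien's displacement law: λ_max = b/T = (2.898×10⁻³ m·K)/(5800 K) = 4.997×10⁻⁷ m.
That is 0.500 μm, in the visible range.

λ_max ≈ 0.500 μm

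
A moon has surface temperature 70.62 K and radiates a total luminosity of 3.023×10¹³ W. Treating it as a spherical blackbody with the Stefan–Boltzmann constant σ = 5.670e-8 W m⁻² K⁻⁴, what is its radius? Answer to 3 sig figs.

R ≈ 1.31×10⁶ m

L = 4πR²σT⁴ ⇒ R = √(L/(4πσT⁴)).
σT⁴ = 1.41024 W/m², so R = √(3.023×10¹³/(4π×1.41024)) = 1.31×10⁶ m.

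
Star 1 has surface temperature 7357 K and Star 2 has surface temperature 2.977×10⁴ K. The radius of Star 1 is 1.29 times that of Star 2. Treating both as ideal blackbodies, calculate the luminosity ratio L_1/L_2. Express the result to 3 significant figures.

L ∝ R²T⁴, so L_1/L_2 = (R_1/R_2)²(T_1/T_2)⁴ = (1.29)² × (7357/2.977×10⁴)⁴ = 1.6641 × 3.72982×10⁻³ = 6.21×10⁻³.

L_1/L_2 ≈ 6.21×10⁻³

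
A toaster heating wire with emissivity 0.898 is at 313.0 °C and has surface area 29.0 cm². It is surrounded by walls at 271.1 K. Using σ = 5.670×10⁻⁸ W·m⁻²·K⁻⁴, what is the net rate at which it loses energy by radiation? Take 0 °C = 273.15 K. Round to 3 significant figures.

T = 313.0 °C + 273.15 = 586.15 K.
Area A = 29.0 cm² = 2.90×10⁻³ m².
Net radiated power P_net = εσA(T⁴ − T₀⁴) = 0.898×5.670×10⁻⁸×2.90×10⁻³×(586.15⁴ − 271.1⁴).
T⁴ − T₀⁴ = 1.18042×10¹¹ − 5.40155×10⁹ = 1.12640×10¹¹ K⁴, so P_net = 16.6 W.

Net loss ≈ 16.6 W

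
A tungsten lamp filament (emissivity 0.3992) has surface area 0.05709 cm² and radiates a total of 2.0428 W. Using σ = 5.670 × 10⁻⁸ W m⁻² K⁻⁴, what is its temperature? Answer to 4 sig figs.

Area A = 0.05709 cm² = 5.709×10⁻⁶ m².
P = εσAT⁴ ⇒ T = (P/(εσA))^(1/4) = (2.0428/(0.3992×5.670×10⁻⁸×5.709×10⁻⁶))^(1/4) = 1994 K.

T ≈ 1994 K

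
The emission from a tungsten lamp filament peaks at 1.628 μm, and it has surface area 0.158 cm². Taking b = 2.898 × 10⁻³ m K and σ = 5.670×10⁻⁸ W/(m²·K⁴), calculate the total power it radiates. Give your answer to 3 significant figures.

Wien's law: T = b/λ_max = 2.898×10⁻³/1.628×10⁻⁶ = 1780.10 K.
Area A = 0.158 cm² = 1.58×10⁻⁵ m².
Then P = σAT⁴ = 5.670×10⁻⁸×1.58×10⁻⁵×(1780.10)⁴ = 9.00 W.

P ≈ 9.00 W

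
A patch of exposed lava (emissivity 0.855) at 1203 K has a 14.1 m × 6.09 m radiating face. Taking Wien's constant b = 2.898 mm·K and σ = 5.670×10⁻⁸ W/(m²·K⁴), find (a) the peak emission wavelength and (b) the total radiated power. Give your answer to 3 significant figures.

λ_max ≈ 2.41 μm; P ≈ 8.72×10⁶ W

(a) λ_max = b/T = 2.898×10⁻³/1203 = 2.409×10⁻⁶ m = 2.41 μm.
Area A = 14.1 × 6.09 = 85.869 m².
(b) P = εσAT⁴ = 0.855×5.670×10⁻⁸×85.869×(1203)⁴ = 8.72×10⁶ W.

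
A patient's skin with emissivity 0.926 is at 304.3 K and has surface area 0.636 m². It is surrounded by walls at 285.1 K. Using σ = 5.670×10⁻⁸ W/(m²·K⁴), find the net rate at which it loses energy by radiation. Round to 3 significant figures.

Area A = 0.636 m².
Net radiated power P_net = εσA(T⁴ − T₀⁴) = 0.926×5.670×10⁻⁸×0.636×(304.3⁴ − 285.1⁴).
T⁴ − T₀⁴ = 8.57448×10⁹ − 6.60677×10⁹ = 1.96771×10⁹ K⁴, so P_net = 65.7 W.

Net loss ≈ 65.7 W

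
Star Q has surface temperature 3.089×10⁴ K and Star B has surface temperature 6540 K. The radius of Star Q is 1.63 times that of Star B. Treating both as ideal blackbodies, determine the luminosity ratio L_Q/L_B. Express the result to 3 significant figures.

L ∝ R²T⁴, so L_Q/L_B = (R_Q/R_B)²(T_Q/T_B)⁴ = (1.63)² × (3.089×10⁴/6540)⁴ = 2.6569 × 497.692 = 1.32×10³.

L_Q/L_B ≈ 1.32×10³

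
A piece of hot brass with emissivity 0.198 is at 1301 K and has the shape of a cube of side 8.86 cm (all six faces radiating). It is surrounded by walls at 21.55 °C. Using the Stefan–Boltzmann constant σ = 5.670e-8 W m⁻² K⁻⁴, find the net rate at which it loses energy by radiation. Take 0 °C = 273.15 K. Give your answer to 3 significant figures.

Surroundings: T = 21.55 °C + 273.15 = 294.70 K.
Area A = 6s² = 6×(0.0886 m)² = 0.0470998 m².
Net radiated power P_net = εσA(T⁴ − T₀⁴) = 0.198×5.670×10⁻⁸×0.0470998×(1301⁴ − 294.70⁴).
T⁴ − T₀⁴ = 2.86490×10¹² − 7.54259×10⁹ = 2.85736×10¹² K⁴, so P_net = 1.51×10³ W.

Net loss ≈ 1.51×10³ W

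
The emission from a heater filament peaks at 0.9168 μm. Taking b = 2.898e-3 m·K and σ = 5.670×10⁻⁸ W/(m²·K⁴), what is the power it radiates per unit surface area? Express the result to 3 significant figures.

Wien's law: T = b/λ_max = 2.898×10⁻³/9.168×10⁻⁷ = 3160.99 K.
Then I = σT⁴ = 5.670×10⁻⁸×(3160.99)⁴ = 5.66×10⁶ W/m².

I ≈ 5.66×10⁶ W/m²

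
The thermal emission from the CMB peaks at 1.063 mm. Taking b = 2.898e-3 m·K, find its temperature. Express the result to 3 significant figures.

T ≈ 2.73 K

Wien's law gives T = b/λ_max = (2.898×10⁻³ m·K)/(1.063×10⁻³ m) = 2.73 K.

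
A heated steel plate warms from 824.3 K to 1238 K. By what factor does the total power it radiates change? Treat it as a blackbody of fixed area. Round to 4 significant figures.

P ∝ T⁴, so P₂/P₁ = (T₂/T₁)⁴ = (1238/824.3)⁴ = (1.50188)⁴ = 5.088.

P₂/P₁ ≈ 5.088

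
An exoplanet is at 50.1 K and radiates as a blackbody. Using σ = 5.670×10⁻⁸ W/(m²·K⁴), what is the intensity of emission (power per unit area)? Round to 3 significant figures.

I ≈ 0.357 W/m²

Stefan–Boltzmann: I = σT⁴ = 5.670×10⁻⁸ × (50.1)⁴ = 0.357 W/m².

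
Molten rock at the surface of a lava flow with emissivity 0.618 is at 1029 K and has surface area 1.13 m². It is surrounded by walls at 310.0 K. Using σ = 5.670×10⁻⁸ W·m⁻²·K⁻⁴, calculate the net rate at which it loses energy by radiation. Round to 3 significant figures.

Net loss ≈ 4.40×10⁴ W

Area A = 1.13 m².
Net radiated power P_net = εσA(T⁴ − T₀⁴) = 0.618×5.670×10⁻⁸×1.13×(1029⁴ − 310.0⁴).
T⁴ − T₀⁴ = 1.12114×10¹² − 9.23521×10⁹ = 1.11190×10¹² K⁴, so P_net = 4.40×10⁴ W.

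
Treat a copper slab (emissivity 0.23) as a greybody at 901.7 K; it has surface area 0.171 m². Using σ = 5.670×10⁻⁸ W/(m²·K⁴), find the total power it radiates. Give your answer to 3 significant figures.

Area A = 0.171 m².
P = εσAT⁴ = 0.23 × 5.670×10⁻⁸ × 0.171 × (901.7)⁴ = 1.47×10³ W.

P ≈ 1.47×10³ W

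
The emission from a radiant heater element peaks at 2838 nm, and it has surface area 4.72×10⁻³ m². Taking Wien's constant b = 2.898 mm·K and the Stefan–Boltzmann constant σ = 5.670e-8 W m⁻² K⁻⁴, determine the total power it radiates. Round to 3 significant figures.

Wien's law: T = b/λ_max = 2.898×10⁻³/2.838×10⁻⁶ = 1021.14 K.
Area A = 4.72×10⁻³ m².
Then P = σAT⁴ = 5.670×10⁻⁸×4.72×10⁻³×(1021.14)⁴ = 291 W.

P ≈ 291 W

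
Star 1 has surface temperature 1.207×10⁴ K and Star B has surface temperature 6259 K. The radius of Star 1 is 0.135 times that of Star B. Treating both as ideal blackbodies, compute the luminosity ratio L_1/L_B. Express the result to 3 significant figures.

L ∝ R²T⁴, so L_1/L_B = (R_1/R_B)²(T_1/T_B)⁴ = (0.135)² × (1.207×10⁴/6259)⁴ = 0.018225 × 13.8296 = 0.252.

L_1/L_B ≈ 0.252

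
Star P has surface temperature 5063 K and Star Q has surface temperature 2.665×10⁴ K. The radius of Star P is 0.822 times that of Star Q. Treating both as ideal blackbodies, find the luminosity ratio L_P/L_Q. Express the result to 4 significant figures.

L ∝ R²T⁴, so L_P/L_Q = (R_P/R_Q)²(T_P/T_Q)⁴ = (0.822)² × (5063/2.665×10⁴)⁴ = 0.675684 × 1.30270×10⁻³ = 8.802×10⁻⁴.

L_P/L_Q ≈ 8.802×10⁻⁴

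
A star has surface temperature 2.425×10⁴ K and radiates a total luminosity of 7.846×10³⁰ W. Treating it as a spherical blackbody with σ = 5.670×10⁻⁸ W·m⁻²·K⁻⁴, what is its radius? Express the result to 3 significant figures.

L = 4πR²σT⁴ ⇒ R = √(L/(4πσT⁴)).
σT⁴ = 1.96079×10¹⁰ W/m², so R = √(7.846×10³⁰/(4π×1.96079×10¹⁰)) = 5.64×10⁹ m.

R ≈ 5.64×10⁹ m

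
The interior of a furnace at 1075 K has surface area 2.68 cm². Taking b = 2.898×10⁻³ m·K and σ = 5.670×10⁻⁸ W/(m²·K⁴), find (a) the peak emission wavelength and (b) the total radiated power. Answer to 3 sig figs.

(a) λ_max = b/T = 2.898×10⁻³/1075 = 2.696×10⁻⁶ m = 2.70×10³ nm.
Area A = 2.68 cm² = 2.68×10⁻⁴ m².
(b) P = σAT⁴ = 5.670×10⁻⁸×2.68×10⁻⁴×(1075)⁴ = 20.3 W.

λ_max ≈ 2.70×10³ nm; P ≈ 20.3 W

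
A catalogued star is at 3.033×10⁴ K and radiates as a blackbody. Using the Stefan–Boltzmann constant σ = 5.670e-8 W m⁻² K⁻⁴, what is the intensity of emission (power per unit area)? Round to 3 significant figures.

I ≈ 4.80×10¹⁰ W/m²

Stefan–Boltzmann: I = σT⁴ = 5.670×10⁻⁸ × (3.033×10⁴)⁴ = 4.80×10¹⁰ W/m².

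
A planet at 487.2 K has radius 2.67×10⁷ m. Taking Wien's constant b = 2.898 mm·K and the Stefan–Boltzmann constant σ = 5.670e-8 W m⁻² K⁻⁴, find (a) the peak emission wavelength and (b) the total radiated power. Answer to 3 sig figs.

λ_max ≈ 5.95 μm; P ≈ 2.86×10¹⁹ W

(a) λ_max = b/T = 2.898×10⁻³/487.2 = 5.948×10⁻⁶ m = 5.95 μm.
Surface area A = 4πR² = 4π(2.67×10⁷ m)² = 8.95844×10¹⁵ m².
(b) P = σAT⁴ = 5.670×10⁻⁸×8.95844×10¹⁵×(487.2)⁴ = 2.86×10¹⁹ W.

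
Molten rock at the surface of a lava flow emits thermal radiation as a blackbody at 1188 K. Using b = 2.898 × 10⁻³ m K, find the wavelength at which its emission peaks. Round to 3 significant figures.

Wien's displacement law: λ_max = b/T = (2.898×10⁻³ m·K)/(1188 K) = 2.439×10⁻⁶ m.
That is 2.44×10³ nm, in the infrared range.

λ_max ≈ 2.44×10³ nm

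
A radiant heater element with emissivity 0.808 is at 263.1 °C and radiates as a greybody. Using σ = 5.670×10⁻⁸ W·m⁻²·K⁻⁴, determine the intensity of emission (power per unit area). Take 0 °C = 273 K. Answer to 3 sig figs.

T = 263.1 °C + 273 = 536.1 K.
Stefan–Boltzmann: I = εσT⁴ = 0.808 × 5.670×10⁻⁸ × (536.1)⁴ = 3.78×10³ W/m².

I ≈ 3.78×10³ W/m²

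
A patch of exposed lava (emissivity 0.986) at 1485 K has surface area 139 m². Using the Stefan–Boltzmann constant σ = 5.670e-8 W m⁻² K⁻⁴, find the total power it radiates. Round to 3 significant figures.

P ≈ 3.78×10⁷ W

Area A = 139 m².
P = εσAT⁴ = 0.986 × 5.670×10⁻⁸ × 139 × (1485)⁴ = 3.78×10⁷ W.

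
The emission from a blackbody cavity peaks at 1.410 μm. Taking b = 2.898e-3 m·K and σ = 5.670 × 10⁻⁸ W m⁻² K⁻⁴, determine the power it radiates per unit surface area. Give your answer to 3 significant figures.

I ≈ 1.01×10⁶ W/m²

Wien's law: T = b/λ_max = 2.898×10⁻³/1.410×10⁻⁶ = 2055.32 K.
Then I = σT⁴ = 5.670×10⁻⁸×(2055.32)⁴ = 1.01×10⁶ W/m².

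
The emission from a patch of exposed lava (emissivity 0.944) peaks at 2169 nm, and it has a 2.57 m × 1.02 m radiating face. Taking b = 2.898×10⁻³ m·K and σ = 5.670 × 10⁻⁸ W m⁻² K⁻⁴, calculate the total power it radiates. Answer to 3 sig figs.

Wien's law: T = b/λ_max = 2.898×10⁻³/2.169×10⁻⁶ = 1336.10 K.
Area A = 2.57 × 1.02 = 2.6214 m².
Then P = εσAT⁴ = 0.944×5.670×10⁻⁸×2.6214×(1336.10)⁴ = 4.47×10⁵ W.

P ≈ 4.47×10⁵ W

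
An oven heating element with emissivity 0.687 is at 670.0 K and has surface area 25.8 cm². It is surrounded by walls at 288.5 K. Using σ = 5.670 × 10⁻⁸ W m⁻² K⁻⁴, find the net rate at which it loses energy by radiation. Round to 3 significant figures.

Area A = 25.8 cm² = 2.58×10⁻³ m².
Net radiated power P_net = εσA(T⁴ − T₀⁴) = 0.687×5.670×10⁻⁸×2.58×10⁻³×(670.0⁴ − 288.5⁴).
T⁴ − T₀⁴ = 2.01511×10¹¹ − 6.92761×10⁹ = 1.94583×10¹¹ K⁴, so P_net = 19.6 W.

Net loss ≈ 19.6 W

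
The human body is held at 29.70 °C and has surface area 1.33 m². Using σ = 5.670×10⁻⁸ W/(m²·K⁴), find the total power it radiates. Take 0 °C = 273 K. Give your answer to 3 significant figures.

P ≈ 633 W

T = 29.70 °C + 273 = 302.70 K.
Area A = 1.33 m².
P = σAT⁴ = 5.670×10⁻⁸ × 1.33 × (302.70)⁴ = 633 W.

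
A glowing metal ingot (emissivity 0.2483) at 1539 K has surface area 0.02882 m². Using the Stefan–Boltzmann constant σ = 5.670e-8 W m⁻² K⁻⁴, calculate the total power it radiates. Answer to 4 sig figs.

Area A = 0.02882 m².
P = εσAT⁴ = 0.2483 × 5.670×10⁻⁸ × 0.02882 × (1539)⁴ = 2276 W.

P ≈ 2276 W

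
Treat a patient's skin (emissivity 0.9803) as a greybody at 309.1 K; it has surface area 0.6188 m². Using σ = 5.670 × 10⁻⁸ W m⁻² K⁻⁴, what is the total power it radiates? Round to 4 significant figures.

Area A = 0.6188 m².
P = εσAT⁴ = 0.9803 × 5.670×10⁻⁸ × 0.6188 × (309.1)⁴ = 314.0 W.

P ≈ 314.0 W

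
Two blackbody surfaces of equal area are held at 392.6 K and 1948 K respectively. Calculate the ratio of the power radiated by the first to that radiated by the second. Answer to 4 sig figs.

With equal areas, P₁/P₂ = (T₁/T₂)⁴ = (392.6/1948)⁴ = 1.650×10⁻³.

P₁/P₂ ≈ 1.650×10⁻³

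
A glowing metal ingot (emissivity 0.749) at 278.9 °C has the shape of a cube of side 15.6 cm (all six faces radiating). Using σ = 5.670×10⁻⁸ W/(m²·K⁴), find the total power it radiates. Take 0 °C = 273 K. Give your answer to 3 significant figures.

T = 278.9 °C + 273 = 551.9 K.
Area A = 6s² = 6×(0.156 m)² = 0.146016 m².
P = εσAT⁴ = 0.749 × 5.670×10⁻⁸ × 0.146016 × (551.9)⁴ = 575 W.

P ≈ 575 W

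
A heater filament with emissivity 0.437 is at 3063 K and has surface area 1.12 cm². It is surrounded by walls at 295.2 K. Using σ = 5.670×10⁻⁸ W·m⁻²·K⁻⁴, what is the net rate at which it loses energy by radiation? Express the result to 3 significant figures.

Net loss ≈ 244 W

Area A = 1.12 cm² = 1.12×10⁻⁴ m².
Net radiated power P_net = εσA(T⁴ − T₀⁴) = 0.437×5.670×10⁻⁸×1.12×10⁻⁴×(3063⁴ − 295.2⁴).
T⁴ − T₀⁴ = 8.80213×10¹³ − 7.59391×10⁹ = 8.80137×10¹³ K⁴, so P_net = 244 W.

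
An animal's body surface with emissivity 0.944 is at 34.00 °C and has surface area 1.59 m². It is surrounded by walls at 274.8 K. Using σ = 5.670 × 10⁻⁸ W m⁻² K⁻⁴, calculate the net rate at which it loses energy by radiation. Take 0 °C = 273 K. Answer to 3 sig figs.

T = 34.00 °C + 273 = 307.00 K.
Area A = 1.59 m².
Net radiated power P_net = εσA(T⁴ − T₀⁴) = 0.944×5.670×10⁻⁸×1.59×(307.00⁴ − 274.8⁴).
T⁴ − T₀⁴ = 8.88287×10⁹ − 5.70252×10⁹ = 3.18035×10⁹ K⁴, so P_net = 271 W.

Net loss ≈ 271 W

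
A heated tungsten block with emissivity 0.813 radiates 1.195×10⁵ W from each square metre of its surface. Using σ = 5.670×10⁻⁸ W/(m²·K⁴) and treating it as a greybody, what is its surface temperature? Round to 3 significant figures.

T ≈ 1.27×10³ K

I = εσT⁴, so T = (I/εσ)^(1/4) = (1.195×10⁵/(0.813×5.670×10⁻⁸))^(1/4) = 1.27×10³ K.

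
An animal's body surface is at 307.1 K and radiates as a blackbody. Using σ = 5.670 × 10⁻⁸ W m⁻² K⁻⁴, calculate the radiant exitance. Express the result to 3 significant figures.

Stefan–Boltzmann: I = σT⁴ = 5.670×10⁻⁸ × (307.1)⁴ = 504 W/m².

I ≈ 504 W/m²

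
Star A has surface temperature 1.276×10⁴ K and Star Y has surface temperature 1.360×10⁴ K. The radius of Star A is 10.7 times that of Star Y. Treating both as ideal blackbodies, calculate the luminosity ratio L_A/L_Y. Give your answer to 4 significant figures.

L ∝ R²T⁴, so L_A/L_Y = (R_A/R_Y)²(T_A/T_Y)⁴ = (10.7)² × (1.276×10⁴/1.360×10⁴)⁴ = 114.49 × 0.774903 = 88.72.

L_A/L_Y ≈ 88.72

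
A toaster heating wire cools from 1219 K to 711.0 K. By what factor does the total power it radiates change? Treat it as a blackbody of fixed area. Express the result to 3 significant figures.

P₂/P₁ ≈ 0.116

P ∝ T⁴, so P₂/P₁ = (T₂/T₁)⁴ = (711.0/1219)⁴ = (0.583265)⁴ = 0.116.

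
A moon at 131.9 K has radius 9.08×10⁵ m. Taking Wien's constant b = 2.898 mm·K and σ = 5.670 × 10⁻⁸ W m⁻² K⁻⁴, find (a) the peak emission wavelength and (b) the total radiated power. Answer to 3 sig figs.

(a) λ_max = b/T = 2.898×10⁻³/131.9 = 2.197×10⁻⁵ m = 22.0 μm.
Surface area A = 4πR² = 4π(9.08×10⁵ m)² = 1.03605×10¹³ m².
(b) P = σAT⁴ = 5.670×10⁻⁸×1.03605×10¹³×(131.9)⁴ = 1.78×10¹⁴ W.

λ_max ≈ 22.0 μm; P ≈ 1.78×10¹⁴ W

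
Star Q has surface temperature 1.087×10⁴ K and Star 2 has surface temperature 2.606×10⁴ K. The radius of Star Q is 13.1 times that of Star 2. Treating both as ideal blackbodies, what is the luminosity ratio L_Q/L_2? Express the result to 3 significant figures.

L ∝ R²T⁴, so L_Q/L_2 = (R_Q/R_2)²(T_Q/T_2)⁴ = (13.1)² × (1.087×10⁴/2.606×10⁴)⁴ = 171.61 × 0.0302706 = 5.19.

L_Q/L_2 ≈ 5.19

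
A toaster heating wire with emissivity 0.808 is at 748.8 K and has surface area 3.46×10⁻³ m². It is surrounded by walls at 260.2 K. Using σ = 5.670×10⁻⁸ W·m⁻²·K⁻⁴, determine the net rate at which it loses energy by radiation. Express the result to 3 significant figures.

Net loss ≈ 49.1 W

Area A = 3.46×10⁻³ m².
Net radiated power P_net = εσA(T⁴ − T₀⁴) = 0.808×5.670×10⁻⁸×3.46×10⁻³×(748.8⁴ − 260.2⁴).
T⁴ − T₀⁴ = 3.14386×10¹¹ − 4.58384×10⁹ = 3.09802×10¹¹ K⁴, so P_net = 49.1 W.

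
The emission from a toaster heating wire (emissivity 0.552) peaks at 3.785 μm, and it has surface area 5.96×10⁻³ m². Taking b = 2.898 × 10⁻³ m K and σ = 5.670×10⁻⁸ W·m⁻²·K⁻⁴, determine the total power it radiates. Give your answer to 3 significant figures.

Wien's law: T = b/λ_max = 2.898×10⁻³/3.785×10⁻⁶ = 765.654 K.
Area A = 5.96×10⁻³ m².
Then P = εσAT⁴ = 0.552×5.670×10⁻⁸×5.96×10⁻³×(765.654)⁴ = 64.1 W.

P ≈ 64.1 W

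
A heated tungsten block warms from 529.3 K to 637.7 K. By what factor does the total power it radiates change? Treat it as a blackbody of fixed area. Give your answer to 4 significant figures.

P₂/P₁ ≈ 2.107

P ∝ T⁴, so P₂/P₁ = (T₂/T₁)⁴ = (637.7/529.3)⁴ = (1.20480)⁴ = 2.107.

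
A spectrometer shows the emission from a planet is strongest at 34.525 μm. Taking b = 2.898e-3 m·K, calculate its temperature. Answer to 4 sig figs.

T ≈ 83.94 K

Wien's law gives T = b/λ_max = (2.898×10⁻³ m·K)/(3.4525×10⁻⁵ m) = 83.94 K.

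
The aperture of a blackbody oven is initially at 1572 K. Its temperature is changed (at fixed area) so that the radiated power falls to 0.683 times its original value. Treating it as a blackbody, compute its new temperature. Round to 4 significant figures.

P ∝ T⁴, so T₂/T₁ = (P₂/P₁)^(1/4) = (0.683)^(1/4) = 0.909086.
T₂ = 1572 × 0.909086 = 1429 K.

T₂ ≈ 1429 K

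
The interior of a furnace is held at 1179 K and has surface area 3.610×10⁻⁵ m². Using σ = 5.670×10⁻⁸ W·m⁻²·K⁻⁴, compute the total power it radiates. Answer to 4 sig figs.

Area A = 3.610×10⁻⁵ m².
P = σAT⁴ = 5.670×10⁻⁸ × 3.610×10⁻⁵ × (1179)⁴ = 3.955 W.

P ≈ 3.955 W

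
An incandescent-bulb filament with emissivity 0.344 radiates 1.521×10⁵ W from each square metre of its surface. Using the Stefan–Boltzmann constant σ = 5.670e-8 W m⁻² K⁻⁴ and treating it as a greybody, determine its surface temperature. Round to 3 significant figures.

T ≈ 1.67×10³ K

I = εσT⁴, so T = (I/εσ)^(1/4) = (1.521×10⁵/(0.344×5.670×10⁻⁸))^(1/4) = 1.67×10³ K.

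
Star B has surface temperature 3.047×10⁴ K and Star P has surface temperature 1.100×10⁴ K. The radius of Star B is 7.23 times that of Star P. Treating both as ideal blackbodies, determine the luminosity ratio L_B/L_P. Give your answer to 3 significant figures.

L_B/L_P ≈ 3.08×10³

L ∝ R²T⁴, so L_B/L_P = (R_B/R_P)²(T_B/T_P)⁴ = (7.23)² × (3.047×10⁴/1.100×10⁴)⁴ = 52.2729 × 58.8734 = 3.08×10³.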